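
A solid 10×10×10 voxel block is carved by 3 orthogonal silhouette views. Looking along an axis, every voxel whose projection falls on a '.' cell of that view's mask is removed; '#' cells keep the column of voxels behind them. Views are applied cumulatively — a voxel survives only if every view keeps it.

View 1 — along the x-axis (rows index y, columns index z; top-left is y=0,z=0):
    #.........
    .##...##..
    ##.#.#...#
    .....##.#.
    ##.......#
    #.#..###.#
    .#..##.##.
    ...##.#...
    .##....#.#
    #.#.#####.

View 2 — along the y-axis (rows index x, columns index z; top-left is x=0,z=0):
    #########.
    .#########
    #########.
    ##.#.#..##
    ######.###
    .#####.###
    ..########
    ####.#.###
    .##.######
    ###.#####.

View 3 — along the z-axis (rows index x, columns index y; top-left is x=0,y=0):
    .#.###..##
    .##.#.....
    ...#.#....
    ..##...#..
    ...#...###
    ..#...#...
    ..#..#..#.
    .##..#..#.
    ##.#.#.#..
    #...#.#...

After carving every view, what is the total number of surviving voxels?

full grid |V| = 1000
after view 1 [x-axis, 41 of 100 cells solid] → remaining = 410
after view 2 [y-axis, 82 of 100 cells solid] → remaining = 334
after view 3 [z-axis, 35 of 100 cells solid] → remaining = 123

remaining voxels: 123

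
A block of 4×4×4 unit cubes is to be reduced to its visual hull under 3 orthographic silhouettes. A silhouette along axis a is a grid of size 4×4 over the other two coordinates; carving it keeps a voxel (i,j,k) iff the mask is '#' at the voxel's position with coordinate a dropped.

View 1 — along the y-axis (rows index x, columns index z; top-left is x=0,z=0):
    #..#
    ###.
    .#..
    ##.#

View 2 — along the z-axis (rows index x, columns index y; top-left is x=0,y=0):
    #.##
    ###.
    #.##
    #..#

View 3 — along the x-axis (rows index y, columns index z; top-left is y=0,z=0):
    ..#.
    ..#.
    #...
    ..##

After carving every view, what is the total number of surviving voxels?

start: 4×4×4 = 64 voxels
V1 y: intersect with XZ mask (9 set) -- 36 left
V2 z: intersect with XY mask (11 set) -- 24 left
V3 x: intersect with YZ mask (5 set) -- 6 left

|visual hull| = 6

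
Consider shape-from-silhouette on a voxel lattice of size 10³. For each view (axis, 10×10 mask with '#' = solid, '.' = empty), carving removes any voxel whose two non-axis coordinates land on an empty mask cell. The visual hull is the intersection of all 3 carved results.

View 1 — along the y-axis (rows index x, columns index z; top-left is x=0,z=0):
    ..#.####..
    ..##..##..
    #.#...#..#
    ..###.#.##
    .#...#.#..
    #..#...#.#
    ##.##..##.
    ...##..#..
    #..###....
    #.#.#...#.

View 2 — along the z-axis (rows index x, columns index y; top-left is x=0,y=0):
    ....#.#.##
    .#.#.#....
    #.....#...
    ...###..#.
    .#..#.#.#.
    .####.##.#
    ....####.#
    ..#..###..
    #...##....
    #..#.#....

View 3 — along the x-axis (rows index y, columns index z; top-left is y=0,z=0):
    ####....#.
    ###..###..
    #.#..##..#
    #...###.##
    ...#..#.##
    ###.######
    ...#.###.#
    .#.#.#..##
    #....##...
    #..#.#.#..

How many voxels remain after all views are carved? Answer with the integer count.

voxel count = 91

before carving: 1000 voxels (10×10×10)
[1] y-view keeps 43 columns → grid now 430
[2] z-view keeps 39 columns → grid now 170
[3] x-view keeps 52 columns → grid now 91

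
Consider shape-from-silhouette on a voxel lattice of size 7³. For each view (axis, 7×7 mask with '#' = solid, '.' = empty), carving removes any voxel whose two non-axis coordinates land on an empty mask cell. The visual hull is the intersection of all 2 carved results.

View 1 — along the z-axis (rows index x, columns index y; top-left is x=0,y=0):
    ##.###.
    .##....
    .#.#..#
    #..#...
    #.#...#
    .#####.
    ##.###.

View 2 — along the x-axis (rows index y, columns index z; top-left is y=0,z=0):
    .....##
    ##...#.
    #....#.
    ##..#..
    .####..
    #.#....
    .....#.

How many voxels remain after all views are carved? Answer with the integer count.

full grid |V| = 343
step 1: project along z, AND mask (25/49) → |grid| = 175
step 2: project along x, AND mask (17/49) → |grid| = 64

voxel count = 64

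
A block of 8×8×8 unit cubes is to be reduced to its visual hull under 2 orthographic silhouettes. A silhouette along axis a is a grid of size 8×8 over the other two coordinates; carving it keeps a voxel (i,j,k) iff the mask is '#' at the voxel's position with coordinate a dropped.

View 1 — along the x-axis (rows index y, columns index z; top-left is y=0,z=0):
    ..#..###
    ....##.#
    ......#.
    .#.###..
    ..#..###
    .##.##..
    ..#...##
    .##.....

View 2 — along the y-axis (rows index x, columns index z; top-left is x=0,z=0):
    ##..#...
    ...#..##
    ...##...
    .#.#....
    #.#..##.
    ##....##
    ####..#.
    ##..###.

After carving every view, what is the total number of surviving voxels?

initial block: 8^3 = 512
carve view 1 (along x, YZ-mask fill 25/64): 200 voxels remain
carve view 2 (along y, XZ-mask fill 28/64): 76 voxels remain

voxel count = 76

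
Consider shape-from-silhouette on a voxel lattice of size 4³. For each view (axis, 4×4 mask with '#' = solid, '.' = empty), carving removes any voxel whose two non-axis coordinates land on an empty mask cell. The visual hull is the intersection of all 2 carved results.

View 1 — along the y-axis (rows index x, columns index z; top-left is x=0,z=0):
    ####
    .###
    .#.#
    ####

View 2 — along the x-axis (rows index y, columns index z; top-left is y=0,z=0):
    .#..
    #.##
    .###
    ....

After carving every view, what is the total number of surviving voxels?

24 voxels

initial block: 4^3 = 64
step 1: project along y, AND mask (13/16) → |grid| = 52
step 2: project along x, AND mask (7/16) → |grid| = 24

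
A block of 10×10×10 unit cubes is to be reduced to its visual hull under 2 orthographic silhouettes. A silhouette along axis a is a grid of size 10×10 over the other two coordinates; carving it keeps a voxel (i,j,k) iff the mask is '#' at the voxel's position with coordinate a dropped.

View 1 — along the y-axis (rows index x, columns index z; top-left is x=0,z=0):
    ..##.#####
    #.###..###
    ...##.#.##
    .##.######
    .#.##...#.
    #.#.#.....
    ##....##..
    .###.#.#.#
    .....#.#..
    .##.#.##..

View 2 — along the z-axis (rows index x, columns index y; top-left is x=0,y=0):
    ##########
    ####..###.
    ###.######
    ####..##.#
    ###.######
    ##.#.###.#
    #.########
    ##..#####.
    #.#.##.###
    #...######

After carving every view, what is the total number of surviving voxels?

remaining voxels: 404

start: 10×10×10 = 1000 voxels
V1 y: intersect with XZ mask (51 set) -- 510 left
V2 z: intersect with XY mask (79 set) -- 404 left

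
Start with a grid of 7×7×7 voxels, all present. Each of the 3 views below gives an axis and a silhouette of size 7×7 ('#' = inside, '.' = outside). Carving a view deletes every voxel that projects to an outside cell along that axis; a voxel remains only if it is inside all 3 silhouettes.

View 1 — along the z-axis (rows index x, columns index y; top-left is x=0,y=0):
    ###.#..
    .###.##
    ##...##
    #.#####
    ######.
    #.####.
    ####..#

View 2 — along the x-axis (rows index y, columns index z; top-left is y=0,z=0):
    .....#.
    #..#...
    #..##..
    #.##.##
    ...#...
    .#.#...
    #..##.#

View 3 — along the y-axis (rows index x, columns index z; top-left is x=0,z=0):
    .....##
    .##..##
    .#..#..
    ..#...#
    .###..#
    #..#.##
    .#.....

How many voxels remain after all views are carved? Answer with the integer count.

full grid |V| = 343
carve view 1 (along z, XY-mask fill 35/49): 245 voxels remain
carve view 2 (along x, YZ-mask fill 18/49): 89 voxels remain
carve view 3 (along y, XZ-mask fill 19/49): 28 voxels remain

voxel count = 28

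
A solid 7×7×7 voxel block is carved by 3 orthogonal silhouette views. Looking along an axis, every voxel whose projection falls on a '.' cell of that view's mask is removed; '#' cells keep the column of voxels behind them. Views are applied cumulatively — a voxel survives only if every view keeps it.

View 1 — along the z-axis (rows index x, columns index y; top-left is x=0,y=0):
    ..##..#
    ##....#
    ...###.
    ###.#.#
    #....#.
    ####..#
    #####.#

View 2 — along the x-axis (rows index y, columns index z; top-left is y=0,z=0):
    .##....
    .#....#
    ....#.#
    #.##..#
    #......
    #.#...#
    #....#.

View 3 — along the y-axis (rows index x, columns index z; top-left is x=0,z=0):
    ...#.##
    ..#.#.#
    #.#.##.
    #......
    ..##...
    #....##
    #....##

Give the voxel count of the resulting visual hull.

full grid |V| = 343
  1. axis=2 (XY plane), |mask|=27  ⇒  voxels=189
  2. axis=0 (YZ plane), |mask|=16  ⇒  voxels=61
  3. axis=1 (XZ plane), |mask|=19  ⇒  voxels=28

voxel count = 28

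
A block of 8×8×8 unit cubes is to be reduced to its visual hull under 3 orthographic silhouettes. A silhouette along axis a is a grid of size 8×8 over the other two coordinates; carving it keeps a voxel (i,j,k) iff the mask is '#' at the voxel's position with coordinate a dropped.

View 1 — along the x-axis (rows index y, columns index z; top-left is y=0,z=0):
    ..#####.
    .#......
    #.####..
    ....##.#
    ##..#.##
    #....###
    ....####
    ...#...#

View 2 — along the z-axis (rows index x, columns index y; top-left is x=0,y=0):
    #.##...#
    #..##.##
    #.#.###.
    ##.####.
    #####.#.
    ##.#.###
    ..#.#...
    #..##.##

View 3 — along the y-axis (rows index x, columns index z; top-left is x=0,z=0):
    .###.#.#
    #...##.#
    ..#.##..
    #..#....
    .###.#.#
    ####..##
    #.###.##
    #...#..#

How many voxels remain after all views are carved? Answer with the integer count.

77 voxels

before carving: 512 voxels (8×8×8)
step 1: project along x, AND mask (29/64) → |grid| = 232
step 2: project along z, AND mask (39/64) → |grid| = 150
step 3: project along y, AND mask (34/64) → |grid| = 77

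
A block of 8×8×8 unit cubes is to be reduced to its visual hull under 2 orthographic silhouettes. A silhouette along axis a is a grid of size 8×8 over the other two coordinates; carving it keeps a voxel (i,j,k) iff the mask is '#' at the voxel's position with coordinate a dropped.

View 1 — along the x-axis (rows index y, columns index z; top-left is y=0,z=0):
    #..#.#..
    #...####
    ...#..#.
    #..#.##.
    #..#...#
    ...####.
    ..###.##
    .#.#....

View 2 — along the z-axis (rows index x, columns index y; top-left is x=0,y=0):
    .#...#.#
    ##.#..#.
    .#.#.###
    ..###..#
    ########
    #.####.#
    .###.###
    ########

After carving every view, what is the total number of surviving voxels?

start: 8×8×8 = 512 voxels
V1 x: intersect with YZ mask (28 set) -- 224 left
V2 z: intersect with XY mask (44 set) -- 155 left

|visual hull| = 155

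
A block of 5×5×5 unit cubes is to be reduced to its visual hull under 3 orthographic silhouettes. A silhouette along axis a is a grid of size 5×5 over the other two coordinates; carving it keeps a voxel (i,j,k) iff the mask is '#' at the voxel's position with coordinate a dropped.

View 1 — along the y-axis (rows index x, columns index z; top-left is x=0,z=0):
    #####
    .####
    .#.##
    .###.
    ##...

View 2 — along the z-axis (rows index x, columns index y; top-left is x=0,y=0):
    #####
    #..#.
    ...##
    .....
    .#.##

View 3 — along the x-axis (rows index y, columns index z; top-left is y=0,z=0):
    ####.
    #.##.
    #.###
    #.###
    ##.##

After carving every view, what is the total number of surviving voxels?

remaining voxels: 34

before carving: 125 voxels (5×5×5)
carve view 1 (along y, XZ-mask fill 17/25): 85 voxels remain
carve view 2 (along z, XY-mask fill 12/25): 45 voxels remain
carve view 3 (along x, YZ-mask fill 19/25): 34 voxels remain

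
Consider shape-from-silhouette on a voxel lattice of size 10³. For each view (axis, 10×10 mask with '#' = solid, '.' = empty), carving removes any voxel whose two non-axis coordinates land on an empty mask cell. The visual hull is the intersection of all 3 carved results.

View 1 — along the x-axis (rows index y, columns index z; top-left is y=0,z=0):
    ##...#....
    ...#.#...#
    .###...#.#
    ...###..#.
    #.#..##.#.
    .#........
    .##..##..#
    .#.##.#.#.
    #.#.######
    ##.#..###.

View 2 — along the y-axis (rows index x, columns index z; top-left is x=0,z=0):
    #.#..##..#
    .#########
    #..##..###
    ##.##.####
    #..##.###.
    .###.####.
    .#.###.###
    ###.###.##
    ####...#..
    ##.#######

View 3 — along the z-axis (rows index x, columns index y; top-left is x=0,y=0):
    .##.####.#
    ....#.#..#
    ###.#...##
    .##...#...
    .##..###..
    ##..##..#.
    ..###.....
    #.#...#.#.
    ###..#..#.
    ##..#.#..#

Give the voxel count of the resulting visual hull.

voxel count = 136

before carving: 1000 voxels (10×10×10)
step 1: project along x, AND mask (45/100) → |grid| = 450
step 2: project along y, AND mask (70/100) → |grid| = 314
step 3: project along z, AND mask (46/100) → |grid| = 136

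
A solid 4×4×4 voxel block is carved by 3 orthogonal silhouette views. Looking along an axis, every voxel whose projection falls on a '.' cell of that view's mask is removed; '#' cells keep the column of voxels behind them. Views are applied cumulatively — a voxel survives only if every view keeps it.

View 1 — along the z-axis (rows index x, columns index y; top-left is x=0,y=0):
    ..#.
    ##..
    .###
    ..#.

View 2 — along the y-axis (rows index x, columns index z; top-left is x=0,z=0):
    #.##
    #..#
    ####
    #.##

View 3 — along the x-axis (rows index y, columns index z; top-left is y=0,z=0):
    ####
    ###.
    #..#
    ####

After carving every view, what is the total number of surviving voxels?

voxel count = 16

initial block: 4^3 = 64
  1. axis=2 (XY plane), |mask|=7  ⇒  voxels=28
  2. axis=1 (XZ plane), |mask|=12  ⇒  voxels=22
  3. axis=0 (YZ plane), |mask|=13  ⇒  voxels=16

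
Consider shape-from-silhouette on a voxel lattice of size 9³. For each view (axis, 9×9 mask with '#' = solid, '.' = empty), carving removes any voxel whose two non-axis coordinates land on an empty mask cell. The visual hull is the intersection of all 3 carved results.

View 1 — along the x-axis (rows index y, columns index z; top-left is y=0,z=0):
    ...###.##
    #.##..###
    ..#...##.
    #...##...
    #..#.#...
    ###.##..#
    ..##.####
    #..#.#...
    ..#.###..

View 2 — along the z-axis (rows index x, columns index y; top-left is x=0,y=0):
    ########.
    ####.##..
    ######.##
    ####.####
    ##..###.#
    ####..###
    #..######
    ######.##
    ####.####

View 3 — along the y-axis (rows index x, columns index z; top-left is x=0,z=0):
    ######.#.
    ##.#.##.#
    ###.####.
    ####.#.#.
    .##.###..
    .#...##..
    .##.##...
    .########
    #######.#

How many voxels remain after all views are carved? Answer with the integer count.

voxel count = 196

start: 9×9×9 = 729 voxels
V1 x: intersect with YZ mask (39 set) -- 351 left
V2 z: intersect with XY mask (66 set) -- 292 left
V3 y: intersect with XZ mask (54 set) -- 196 left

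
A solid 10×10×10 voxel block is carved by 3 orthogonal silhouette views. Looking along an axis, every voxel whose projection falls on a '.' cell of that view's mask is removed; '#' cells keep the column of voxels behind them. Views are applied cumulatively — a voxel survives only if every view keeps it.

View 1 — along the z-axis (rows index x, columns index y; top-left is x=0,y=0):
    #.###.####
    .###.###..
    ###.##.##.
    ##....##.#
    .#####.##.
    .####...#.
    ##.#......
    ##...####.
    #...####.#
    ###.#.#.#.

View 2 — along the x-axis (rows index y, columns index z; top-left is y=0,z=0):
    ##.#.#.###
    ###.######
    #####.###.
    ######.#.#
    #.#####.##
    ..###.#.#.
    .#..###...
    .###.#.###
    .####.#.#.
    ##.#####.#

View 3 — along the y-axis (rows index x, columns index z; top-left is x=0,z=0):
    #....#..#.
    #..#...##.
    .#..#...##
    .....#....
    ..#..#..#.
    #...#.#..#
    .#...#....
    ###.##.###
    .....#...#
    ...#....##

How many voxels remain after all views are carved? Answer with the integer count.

before carving: 1000 voxels (10×10×10)
after view 1 [z-axis, 59 of 100 cells solid] → remaining = 590
after view 2 [x-axis, 70 of 100 cells solid] → remaining = 415
after view 3 [y-axis, 34 of 100 cells solid] → remaining = 147

|visual hull| = 147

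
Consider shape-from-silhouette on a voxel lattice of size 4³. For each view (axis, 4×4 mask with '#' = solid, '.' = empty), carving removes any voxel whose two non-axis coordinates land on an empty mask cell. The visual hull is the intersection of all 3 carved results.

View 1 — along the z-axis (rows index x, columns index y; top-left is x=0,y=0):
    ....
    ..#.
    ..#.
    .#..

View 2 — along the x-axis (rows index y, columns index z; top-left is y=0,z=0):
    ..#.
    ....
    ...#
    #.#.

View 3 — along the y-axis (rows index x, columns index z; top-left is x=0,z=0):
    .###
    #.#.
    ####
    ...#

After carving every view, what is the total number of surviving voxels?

full grid |V| = 64
[1] z-view keeps 3 columns → grid now 12
[2] x-view keeps 4 columns → grid now 2
[3] y-view keeps 10 columns → grid now 1

remaining voxels: 1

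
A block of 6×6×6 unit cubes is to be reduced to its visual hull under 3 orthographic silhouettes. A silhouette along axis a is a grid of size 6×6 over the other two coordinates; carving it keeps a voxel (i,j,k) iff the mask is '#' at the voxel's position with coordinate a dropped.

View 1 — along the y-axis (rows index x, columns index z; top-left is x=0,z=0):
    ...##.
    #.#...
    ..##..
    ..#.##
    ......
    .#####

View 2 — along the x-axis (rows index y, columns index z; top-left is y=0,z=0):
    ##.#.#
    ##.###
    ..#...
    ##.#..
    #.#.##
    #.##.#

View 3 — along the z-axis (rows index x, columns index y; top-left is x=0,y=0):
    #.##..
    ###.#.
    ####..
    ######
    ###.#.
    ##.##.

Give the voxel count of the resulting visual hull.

voxel count = 32

start: 6×6×6 = 216 voxels
  1. axis=1 (XZ plane), |mask|=14  ⇒  voxels=84
  2. axis=0 (YZ plane), |mask|=21  ⇒  voxels=46
  3. axis=2 (XY plane), |mask|=25  ⇒  voxels=32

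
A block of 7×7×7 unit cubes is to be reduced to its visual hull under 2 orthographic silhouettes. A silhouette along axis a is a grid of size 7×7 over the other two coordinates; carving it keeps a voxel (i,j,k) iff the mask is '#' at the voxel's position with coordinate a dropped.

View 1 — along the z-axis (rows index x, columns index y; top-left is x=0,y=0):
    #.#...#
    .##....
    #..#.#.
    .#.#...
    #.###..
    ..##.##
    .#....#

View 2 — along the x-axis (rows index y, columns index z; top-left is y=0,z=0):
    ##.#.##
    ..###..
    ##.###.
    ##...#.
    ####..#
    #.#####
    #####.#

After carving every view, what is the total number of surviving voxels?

initial block: 7^3 = 343
carve view 1 (along z, XY-mask fill 20/49): 140 voxels remain
carve view 2 (along x, YZ-mask fill 33/49): 91 voxels remain

remaining voxels: 91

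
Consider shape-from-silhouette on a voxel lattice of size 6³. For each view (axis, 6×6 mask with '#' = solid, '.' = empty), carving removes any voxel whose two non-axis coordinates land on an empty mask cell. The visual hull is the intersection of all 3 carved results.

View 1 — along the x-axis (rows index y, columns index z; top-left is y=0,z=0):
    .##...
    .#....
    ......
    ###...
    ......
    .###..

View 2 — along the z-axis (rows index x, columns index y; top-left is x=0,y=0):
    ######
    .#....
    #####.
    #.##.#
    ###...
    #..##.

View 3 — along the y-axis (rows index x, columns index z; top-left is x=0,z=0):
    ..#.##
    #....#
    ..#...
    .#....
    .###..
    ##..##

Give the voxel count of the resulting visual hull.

remaining voxels: 14

full grid |V| = 216
step 1: project along x, AND mask (9/36) → |grid| = 54
step 2: project along z, AND mask (22/36) → |grid| = 32
step 3: project along y, AND mask (14/36) → |grid| = 14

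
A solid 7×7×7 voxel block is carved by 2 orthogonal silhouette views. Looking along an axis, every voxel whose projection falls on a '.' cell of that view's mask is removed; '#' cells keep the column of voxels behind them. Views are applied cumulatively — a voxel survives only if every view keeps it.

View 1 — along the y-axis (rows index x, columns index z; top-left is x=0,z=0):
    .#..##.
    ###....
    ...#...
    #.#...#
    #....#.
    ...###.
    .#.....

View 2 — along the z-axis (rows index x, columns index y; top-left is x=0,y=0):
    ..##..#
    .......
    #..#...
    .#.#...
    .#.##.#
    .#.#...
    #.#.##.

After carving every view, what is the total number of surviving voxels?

before carving: 343 voxels (7×7×7)
V1 y: intersect with XZ mask (16 set) -- 112 left
V2 z: intersect with XY mask (17 set) -- 35 left

remaining voxels: 35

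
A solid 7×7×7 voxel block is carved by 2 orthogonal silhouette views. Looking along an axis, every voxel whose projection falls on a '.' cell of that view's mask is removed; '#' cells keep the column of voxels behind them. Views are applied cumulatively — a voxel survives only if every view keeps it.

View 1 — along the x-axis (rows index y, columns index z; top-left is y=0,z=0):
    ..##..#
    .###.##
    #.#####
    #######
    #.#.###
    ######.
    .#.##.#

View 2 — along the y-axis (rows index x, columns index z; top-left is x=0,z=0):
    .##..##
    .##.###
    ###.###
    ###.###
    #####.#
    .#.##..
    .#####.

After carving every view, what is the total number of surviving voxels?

before carving: 343 voxels (7×7×7)
[1] x-view keeps 36 columns → grid now 252
[2] y-view keeps 35 columns → grid now 179

179 voxels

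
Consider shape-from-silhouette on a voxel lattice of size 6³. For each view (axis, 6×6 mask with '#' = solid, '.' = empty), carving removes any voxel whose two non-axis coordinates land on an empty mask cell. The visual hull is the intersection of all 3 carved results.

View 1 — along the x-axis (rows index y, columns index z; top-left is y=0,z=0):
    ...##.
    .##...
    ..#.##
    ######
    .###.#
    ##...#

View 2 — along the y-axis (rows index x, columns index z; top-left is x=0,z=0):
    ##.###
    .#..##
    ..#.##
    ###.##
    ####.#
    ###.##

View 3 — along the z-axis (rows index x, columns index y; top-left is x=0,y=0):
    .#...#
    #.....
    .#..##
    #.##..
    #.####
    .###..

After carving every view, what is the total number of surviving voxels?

initial block: 6^3 = 216
carve view 1 (along x, YZ-mask fill 20/36): 120 voxels remain
carve view 2 (along y, XZ-mask fill 26/36): 89 voxels remain
carve view 3 (along z, XY-mask fill 17/36): 43 voxels remain

|visual hull| = 43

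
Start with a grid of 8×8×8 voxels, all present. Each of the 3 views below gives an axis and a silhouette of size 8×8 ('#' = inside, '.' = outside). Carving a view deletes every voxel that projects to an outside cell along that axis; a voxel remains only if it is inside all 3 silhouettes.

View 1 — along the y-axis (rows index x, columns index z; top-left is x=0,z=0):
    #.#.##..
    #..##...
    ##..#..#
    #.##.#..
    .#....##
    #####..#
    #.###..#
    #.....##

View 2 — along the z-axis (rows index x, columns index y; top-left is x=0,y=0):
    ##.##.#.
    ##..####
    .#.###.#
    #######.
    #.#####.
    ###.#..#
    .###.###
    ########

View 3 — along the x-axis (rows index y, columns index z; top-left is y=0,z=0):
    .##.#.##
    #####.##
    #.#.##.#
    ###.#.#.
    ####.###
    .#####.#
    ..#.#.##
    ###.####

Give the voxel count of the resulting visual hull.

before carving: 512 voxels (8×8×8)
[1] y-view keeps 32 columns → grid now 256
[2] z-view keeps 48 columns → grid now 188
[3] x-view keeps 46 columns → grid now 136

|visual hull| = 136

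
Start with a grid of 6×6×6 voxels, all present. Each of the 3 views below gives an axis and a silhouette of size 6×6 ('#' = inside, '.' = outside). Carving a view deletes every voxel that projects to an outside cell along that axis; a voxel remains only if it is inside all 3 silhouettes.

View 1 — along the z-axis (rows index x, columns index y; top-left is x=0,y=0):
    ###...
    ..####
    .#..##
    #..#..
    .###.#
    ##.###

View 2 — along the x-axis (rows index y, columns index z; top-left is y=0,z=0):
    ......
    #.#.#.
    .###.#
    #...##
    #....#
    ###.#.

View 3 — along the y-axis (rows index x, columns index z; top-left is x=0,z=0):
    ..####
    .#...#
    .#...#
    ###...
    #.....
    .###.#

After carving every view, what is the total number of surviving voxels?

start: 6×6×6 = 216 voxels
carve view 1 (along z, XY-mask fill 21/36): 126 voxels remain
carve view 2 (along x, YZ-mask fill 16/36): 58 voxels remain
carve view 3 (along y, XZ-mask fill 16/36): 21 voxels remain

|visual hull| = 21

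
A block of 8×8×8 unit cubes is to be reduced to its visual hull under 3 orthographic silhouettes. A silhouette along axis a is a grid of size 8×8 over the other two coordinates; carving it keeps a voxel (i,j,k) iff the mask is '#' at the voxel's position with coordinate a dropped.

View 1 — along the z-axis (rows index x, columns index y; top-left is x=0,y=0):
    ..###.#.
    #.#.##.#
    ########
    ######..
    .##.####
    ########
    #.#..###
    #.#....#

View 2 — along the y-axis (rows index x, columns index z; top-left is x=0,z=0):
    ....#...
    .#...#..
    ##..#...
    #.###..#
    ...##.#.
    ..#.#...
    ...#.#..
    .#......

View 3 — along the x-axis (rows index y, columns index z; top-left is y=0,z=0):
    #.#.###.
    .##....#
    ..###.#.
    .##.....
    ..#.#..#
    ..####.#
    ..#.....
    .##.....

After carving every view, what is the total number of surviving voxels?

remaining voxels: 52

initial block: 8^3 = 512
  1. axis=2 (XY plane), |mask|=45  ⇒  voxels=360
  2. axis=1 (XZ plane), |mask|=19  ⇒  voxels=115
  3. axis=0 (YZ plane), |mask|=25  ⇒  voxels=52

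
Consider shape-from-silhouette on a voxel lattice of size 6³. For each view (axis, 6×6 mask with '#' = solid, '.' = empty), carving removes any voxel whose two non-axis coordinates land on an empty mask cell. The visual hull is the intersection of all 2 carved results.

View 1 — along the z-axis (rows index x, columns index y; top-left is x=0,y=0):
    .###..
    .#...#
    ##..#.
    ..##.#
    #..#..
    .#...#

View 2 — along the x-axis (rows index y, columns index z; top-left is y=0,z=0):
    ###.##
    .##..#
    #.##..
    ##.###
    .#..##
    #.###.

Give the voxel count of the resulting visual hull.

remaining voxels: 58

start: 6×6×6 = 216 voxels
V1 z: intersect with XY mask (15 set) -- 90 left
V2 x: intersect with YZ mask (23 set) -- 58 left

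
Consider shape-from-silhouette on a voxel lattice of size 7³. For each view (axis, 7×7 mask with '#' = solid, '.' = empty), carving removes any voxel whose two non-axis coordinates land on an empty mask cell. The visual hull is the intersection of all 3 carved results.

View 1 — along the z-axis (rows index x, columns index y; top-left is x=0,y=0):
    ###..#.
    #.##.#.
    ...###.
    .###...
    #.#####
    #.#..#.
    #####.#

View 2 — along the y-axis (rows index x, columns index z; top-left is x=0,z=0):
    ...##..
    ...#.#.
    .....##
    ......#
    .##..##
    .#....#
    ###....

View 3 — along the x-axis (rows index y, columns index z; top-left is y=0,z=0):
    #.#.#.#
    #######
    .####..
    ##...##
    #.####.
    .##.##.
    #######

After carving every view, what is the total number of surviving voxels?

full grid |V| = 343
step 1: project along z, AND mask (29/49) → |grid| = 203
step 2: project along y, AND mask (16/49) → |grid| = 73
step 3: project along x, AND mask (35/49) → |grid| = 48

48 voxels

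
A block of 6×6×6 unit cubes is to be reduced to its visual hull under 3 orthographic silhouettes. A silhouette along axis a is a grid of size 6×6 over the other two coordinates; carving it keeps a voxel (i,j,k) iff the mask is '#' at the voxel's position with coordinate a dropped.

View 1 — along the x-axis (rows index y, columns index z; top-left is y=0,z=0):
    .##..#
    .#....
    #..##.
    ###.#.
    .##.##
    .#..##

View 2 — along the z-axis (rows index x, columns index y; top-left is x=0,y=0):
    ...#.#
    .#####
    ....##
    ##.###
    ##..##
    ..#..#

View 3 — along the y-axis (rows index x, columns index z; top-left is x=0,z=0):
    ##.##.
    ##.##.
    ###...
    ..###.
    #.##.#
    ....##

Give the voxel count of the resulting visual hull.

remaining voxels: 33

before carving: 216 voxels (6×6×6)
[1] x-view keeps 18 columns → grid now 108
[2] z-view keeps 20 columns → grid now 61
[3] y-view keeps 20 columns → grid now 33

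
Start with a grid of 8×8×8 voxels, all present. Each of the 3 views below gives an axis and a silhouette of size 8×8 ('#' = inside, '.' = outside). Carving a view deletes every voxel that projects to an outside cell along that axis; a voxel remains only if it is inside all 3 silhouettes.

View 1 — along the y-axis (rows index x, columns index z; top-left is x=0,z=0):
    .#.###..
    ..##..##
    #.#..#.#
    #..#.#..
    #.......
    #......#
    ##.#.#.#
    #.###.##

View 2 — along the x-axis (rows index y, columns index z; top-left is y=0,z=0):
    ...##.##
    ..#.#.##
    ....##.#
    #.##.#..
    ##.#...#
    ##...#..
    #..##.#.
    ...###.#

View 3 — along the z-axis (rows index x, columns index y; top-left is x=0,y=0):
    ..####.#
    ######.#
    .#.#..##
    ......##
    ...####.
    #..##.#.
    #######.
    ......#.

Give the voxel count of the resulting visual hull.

voxel count = 66

full grid |V| = 512
  1. axis=1 (XZ plane), |mask|=29  ⇒  voxels=232
  2. axis=0 (YZ plane), |mask|=30  ⇒  voxels=116
  3. axis=2 (XY plane), |mask|=34  ⇒  voxels=66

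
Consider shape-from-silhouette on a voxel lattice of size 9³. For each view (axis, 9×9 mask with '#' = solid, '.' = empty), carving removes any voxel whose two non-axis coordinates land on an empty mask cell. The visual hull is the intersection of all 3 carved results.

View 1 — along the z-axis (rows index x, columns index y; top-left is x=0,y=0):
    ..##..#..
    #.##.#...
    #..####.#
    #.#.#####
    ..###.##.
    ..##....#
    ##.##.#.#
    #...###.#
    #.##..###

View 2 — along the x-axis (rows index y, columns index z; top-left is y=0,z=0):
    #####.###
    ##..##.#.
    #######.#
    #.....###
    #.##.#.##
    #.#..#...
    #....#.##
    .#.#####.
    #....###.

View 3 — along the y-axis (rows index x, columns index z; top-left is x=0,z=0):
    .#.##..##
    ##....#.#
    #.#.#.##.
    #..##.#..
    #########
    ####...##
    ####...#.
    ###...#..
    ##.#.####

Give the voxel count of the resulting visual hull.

|visual hull| = 151

before carving: 729 voxels (9×9×9)
  1. axis=2 (XY plane), |mask|=45  ⇒  voxels=405
  2. axis=0 (YZ plane), |mask|=48  ⇒  voxels=241
  3. axis=1 (XZ plane), |mask|=49  ⇒  voxels=151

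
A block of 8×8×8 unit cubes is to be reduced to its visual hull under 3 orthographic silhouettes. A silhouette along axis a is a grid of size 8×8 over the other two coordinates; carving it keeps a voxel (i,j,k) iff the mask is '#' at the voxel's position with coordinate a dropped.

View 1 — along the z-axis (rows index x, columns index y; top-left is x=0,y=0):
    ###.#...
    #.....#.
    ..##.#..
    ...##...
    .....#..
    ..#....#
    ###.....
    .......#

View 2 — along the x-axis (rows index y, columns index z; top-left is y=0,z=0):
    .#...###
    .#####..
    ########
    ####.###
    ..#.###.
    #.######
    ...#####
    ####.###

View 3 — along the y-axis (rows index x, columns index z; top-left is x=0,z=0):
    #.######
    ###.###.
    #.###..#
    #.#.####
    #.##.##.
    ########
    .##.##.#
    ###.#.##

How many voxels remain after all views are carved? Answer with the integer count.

full grid |V| = 512
V1 z: intersect with XY mask (18 set) -- 144 left
V2 x: intersect with YZ mask (47 set) -- 109 left
V3 y: intersect with XZ mask (48 set) -- 84 left

|visual hull| = 84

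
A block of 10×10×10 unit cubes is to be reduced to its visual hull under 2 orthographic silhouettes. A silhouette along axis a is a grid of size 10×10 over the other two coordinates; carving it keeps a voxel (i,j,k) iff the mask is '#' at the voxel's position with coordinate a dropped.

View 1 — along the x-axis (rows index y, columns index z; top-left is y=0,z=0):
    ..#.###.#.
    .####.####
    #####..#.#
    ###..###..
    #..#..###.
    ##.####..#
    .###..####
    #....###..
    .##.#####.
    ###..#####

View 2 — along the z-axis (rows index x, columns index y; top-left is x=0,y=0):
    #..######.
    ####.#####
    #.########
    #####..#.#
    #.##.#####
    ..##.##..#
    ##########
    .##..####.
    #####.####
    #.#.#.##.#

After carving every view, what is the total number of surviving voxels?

initial block: 10^3 = 1000
V1 x: intersect with YZ mask (64 set) -- 640 left
V2 z: intersect with XY mask (76 set) -- 482 left

482 voxels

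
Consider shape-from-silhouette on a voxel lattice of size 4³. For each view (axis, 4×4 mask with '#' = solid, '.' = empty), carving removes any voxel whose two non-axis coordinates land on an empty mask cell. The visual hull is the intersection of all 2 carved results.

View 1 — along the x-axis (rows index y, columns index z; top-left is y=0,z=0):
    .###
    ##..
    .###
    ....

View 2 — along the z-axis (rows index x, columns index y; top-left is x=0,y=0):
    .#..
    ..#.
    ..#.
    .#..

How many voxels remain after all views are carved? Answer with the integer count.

initial block: 4^3 = 64
  1. axis=0 (YZ plane), |mask|=8  ⇒  voxels=32
  2. axis=2 (XY plane), |mask|=4  ⇒  voxels=10

|visual hull| = 10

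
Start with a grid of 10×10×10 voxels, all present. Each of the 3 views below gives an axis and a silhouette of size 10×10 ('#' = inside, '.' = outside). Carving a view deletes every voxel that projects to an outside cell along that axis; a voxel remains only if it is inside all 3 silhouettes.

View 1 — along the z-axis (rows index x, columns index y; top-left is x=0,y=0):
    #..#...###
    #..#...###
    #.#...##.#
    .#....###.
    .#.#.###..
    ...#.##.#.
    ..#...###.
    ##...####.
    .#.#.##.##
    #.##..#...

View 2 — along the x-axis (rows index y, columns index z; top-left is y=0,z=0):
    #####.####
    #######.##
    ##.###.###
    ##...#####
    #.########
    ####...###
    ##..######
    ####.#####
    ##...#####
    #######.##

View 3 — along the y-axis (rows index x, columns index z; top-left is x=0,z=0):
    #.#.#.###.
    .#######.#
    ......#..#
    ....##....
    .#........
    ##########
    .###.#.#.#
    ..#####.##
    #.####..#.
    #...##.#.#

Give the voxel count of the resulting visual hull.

start: 10×10×10 = 1000 voxels
after view 1 [z-axis, 48 of 100 cells solid] → remaining = 480
after view 2 [x-axis, 82 of 100 cells solid] → remaining = 387
after view 3 [y-axis, 53 of 100 cells solid] → remaining = 199

remaining voxels: 199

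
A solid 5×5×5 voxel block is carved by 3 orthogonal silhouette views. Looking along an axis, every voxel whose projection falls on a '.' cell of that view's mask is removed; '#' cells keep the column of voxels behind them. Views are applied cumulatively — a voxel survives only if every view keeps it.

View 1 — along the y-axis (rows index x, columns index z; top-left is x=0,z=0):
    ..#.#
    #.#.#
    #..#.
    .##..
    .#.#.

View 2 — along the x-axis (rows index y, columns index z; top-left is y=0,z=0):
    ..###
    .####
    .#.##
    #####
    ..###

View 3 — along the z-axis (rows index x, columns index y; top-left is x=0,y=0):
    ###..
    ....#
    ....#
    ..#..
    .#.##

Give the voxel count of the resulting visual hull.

before carving: 125 voxels (5×5×5)
step 1: project along y, AND mask (11/25) → |grid| = 55
step 2: project along x, AND mask (18/25) → |grid| = 40
step 3: project along z, AND mask (9/25) → |grid| = 14

voxel count = 14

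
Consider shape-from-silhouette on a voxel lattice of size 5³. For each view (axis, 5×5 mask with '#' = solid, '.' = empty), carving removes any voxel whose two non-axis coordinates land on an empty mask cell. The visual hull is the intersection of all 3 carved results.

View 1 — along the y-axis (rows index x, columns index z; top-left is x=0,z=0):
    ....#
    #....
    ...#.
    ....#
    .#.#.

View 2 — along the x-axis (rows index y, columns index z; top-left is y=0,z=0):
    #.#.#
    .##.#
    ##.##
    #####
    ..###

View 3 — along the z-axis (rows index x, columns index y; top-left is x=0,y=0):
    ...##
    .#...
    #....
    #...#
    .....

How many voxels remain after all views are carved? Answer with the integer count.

remaining voxels: 4

initial block: 5^3 = 125
carve view 1 (along y, XZ-mask fill 6/25): 30 voxels remain
carve view 2 (along x, YZ-mask fill 18/25): 22 voxels remain
carve view 3 (along z, XY-mask fill 6/25): 4 voxels remain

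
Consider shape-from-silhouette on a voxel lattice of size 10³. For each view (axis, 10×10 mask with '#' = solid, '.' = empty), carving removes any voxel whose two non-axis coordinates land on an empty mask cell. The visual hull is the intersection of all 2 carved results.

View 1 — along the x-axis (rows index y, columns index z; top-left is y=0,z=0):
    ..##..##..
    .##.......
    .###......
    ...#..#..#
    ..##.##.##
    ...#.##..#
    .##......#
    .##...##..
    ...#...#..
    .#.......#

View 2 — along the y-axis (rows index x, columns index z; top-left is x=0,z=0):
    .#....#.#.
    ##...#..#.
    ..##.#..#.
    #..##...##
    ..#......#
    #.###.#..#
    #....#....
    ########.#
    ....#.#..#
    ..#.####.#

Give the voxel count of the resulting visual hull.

start: 10×10×10 = 1000 voxels
after view 1 [x-axis, 33 of 100 cells solid] → remaining = 330
after view 2 [y-axis, 44 of 100 cells solid] → remaining = 144

voxel count = 144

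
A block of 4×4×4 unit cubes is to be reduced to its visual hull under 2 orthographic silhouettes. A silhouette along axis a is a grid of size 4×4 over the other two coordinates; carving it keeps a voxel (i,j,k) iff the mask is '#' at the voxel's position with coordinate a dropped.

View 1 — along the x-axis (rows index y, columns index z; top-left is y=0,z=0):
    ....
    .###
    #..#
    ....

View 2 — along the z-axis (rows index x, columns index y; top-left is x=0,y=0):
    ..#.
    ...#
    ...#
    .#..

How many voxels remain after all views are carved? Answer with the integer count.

remaining voxels: 5

full grid |V| = 64
after view 1 [x-axis, 5 of 16 cells solid] → remaining = 20
after view 2 [z-axis, 4 of 16 cells solid] → remaining = 5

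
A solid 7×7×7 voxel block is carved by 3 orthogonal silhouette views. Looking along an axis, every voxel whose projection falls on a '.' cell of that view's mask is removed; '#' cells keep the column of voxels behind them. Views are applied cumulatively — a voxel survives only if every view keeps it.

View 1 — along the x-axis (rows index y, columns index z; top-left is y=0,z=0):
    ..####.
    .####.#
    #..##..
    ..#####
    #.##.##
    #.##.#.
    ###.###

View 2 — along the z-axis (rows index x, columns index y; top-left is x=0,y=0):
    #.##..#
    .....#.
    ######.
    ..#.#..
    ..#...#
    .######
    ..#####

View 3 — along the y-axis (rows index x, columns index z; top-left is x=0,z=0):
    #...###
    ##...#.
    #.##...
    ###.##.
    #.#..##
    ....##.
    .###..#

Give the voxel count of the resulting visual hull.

initial block: 7^3 = 343
after view 1 [x-axis, 32 of 49 cells solid] → remaining = 224
after view 2 [z-axis, 26 of 49 cells solid] → remaining = 116
after view 3 [y-axis, 25 of 49 cells solid] → remaining = 57

57 voxels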